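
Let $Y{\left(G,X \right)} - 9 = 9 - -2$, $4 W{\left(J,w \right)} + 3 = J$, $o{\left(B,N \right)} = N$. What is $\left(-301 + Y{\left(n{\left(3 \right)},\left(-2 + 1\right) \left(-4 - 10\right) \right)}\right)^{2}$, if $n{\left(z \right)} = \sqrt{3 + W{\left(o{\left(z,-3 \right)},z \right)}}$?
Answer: $78961$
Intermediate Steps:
$W{\left(J,w \right)} = - \frac{3}{4} + \frac{J}{4}$
$n{\left(z \right)} = \frac{\sqrt{6}}{2}$ ($n{\left(z \right)} = \sqrt{3 + \left(- \frac{3}{4} + \frac{1}{4} \left(-3\right)\right)} = \sqrt{3 - \frac{3}{2}} = \sqrt{\frac{3}{2}} = \frac{\sqrt{6}}{2}$)
$Y{\left(G,X \right)} = 20$ ($Y{\left(G,X \right)} = 9 + \left(9 - -2\right) = 9 + \left(9 + 2\right) = 9 + 11 = 20$)
$\left(-301 + Y{\left(n{\left(3 \right)},\left(-2 + 1\right) \left(-4 - 10\right) \right)}\right)^{2} = \left(-301 + 20\right)^{2} = \left(-281\right)^{2} = 78961$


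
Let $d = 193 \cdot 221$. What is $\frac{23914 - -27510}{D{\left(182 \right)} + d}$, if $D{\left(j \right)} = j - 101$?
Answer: $\frac{25712}{21367} \approx 1.2034$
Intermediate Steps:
$D{\left(j \right)} = -101 + j$ ($D{\left(j \right)} = j - 101 = -101 + j$)
$d = 42653$
$\frac{23914 - -27510}{D{\left(182 \right)} + d} = \frac{23914 - -27510}{\left(-101 + 182\right) + 42653} = \frac{23914 + 27510}{81 + 42653} = \frac{51424}{42734} = 51424 \cdot \frac{1}{42734} = \frac{25712}{21367}$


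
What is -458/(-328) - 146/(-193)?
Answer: 68141/31652 ≈ 2.1528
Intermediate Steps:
-458/(-328) - 146/(-193) = -458*(-1/328) - 146*(-1/193) = 229/164 + 146/193 = 68141/31652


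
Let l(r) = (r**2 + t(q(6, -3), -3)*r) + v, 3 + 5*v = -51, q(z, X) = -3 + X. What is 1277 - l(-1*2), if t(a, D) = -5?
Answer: 6369/5 ≈ 1273.8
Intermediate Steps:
v = -54/5 (v = -3/5 + (1/5)*(-51) = -3/5 - 51/5 = -54/5 ≈ -10.800)
l(r) = -54/5 + r**2 - 5*r (l(r) = (r**2 - 5*r) - 54/5 = -54/5 + r**2 - 5*r)
1277 - l(-1*2) = 1277 - (-54/5 + (-1*2)**2 - (-5)*2) = 1277 - (-54/5 + (-2)**2 - 5*(-2)) = 1277 - (-54/5 + 4 + 10) = 1277 - 1*16/5 = 1277 - 16/5 = 6369/5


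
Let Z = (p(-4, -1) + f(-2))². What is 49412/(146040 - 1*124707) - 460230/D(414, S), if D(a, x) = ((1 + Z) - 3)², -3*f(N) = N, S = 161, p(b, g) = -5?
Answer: -794138370778/486413733 ≈ -1632.6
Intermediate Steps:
f(N) = -N/3
Z = 169/9 (Z = (-5 - ⅓*(-2))² = (-5 + ⅔)² = (-13/3)² = 169/9 ≈ 18.778)
D(a, x) = 22801/81 (D(a, x) = ((1 + 169/9) - 3)² = (178/9 - 3)² = (151/9)² = 22801/81)
49412/(146040 - 1*124707) - 460230/D(414, S) = 49412/(146040 - 1*124707) - 460230/22801/81 = 49412/(146040 - 124707) - 460230*81/22801 = 49412/21333 - 37278630/22801 = -794138370778/486413733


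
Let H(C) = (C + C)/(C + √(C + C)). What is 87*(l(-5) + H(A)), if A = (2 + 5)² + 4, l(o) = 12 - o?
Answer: 28217/17 - 58*√106/17 ≈ 1624.7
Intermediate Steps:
A = 53 (A = 7² + 4 = 49 + 4 = 53)
H(C) = 2*C/(C + √2*√C) (H(C) = (2*C)/(C + √(2*C)) = (2*C)/(C + √2*√C) = 2*C/(C + √2*√C))
87*(l(-5) + H(A)) = 87*((12 - 1*(-5)) + 2*53/(53 + √2*√53)) = 87*((12 + 5) + 2*53/(53 + √106)) = 87*(17 + 106/(53 + √106)) = 1479 + 9222/(53 + √106)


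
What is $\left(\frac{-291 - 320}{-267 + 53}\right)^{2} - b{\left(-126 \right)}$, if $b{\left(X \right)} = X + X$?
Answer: $\frac{11913913}{45796} \approx 260.15$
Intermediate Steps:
$b{\left(X \right)} = 2 X$
$\left(\frac{-291 - 320}{-267 + 53}\right)^{2} - b{\left(-126 \right)} = \left(\frac{-291 - 320}{-267 + 53}\right)^{2} - 2 \left(-126\right) = \left(- \frac{611}{-214}\right)^{2} - -252 = \left(\left(-611\right) \left(- \frac{1}{214}\right)\right)^{2} + 252 = \left(\frac{611}{214}\right)^{2} + 252 = \frac{373321}{45796} + 252 = \frac{11913913}{45796}$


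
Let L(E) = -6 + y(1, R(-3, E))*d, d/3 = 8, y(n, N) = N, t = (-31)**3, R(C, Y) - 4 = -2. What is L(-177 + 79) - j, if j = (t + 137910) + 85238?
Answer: -193315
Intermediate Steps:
R(C, Y) = 2 (R(C, Y) = 4 - 2 = 2)
t = -29791
d = 24 (d = 3*8 = 24)
j = 193357 (j = (-29791 + 137910) + 85238 = 108119 + 85238 = 193357)
L(E) = 42 (L(E) = -6 + 2*24 = -6 + 48 = 42)
L(-177 + 79) - j = 42 - 1*193357 = 42 - 193357 = -193315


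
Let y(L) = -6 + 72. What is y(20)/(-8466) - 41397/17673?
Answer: -19535190/8312201 ≈ -2.3502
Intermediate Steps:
y(L) = 66
y(20)/(-8466) - 41397/17673 = 66/(-8466) - 41397/17673 = 66*(-1/8466) - 41397*1/17673 = -11/1411 - 13799/5891 = -19535190/8312201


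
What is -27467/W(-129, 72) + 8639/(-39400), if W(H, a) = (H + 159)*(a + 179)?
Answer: -114725147/29668200 ≈ -3.8669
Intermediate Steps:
W(H, a) = (159 + H)*(179 + a)
-27467/W(-129, 72) + 8639/(-39400) = -27467/(28461 + 159*72 + 179*(-129) - 129*72) + 8639/(-39400) = -27467/(28461 + 11448 - 23091 - 9288) + 8639*(-1/39400) = -27467/7530 - 8639/39400 = -114725147/29668200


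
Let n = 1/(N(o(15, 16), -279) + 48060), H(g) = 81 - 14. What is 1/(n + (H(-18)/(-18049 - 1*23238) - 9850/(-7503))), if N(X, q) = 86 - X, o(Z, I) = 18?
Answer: 363632114688/476796683713 ≈ 0.76266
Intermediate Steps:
H(g) = 67
n = 1/48128 (n = 1/((86 - 1*18) + 48060) = 1/((86 - 18) + 48060) = 1/(68 + 48060) = 1/48128 ≈ 2.0778e-5)
1/(n + (H(-18)/(-18049 - 1*23238) - 9850/(-7503))) = 1/(1/48128 + (67/(-18049 - 1*23238) - 9850/(-7503))) = 1/(1/48128 + (67/(-18049 - 23238) - 9850*(-1/7503))) = 1/(1/48128 + (67/(-41287) + 9850/7503)) = 1/(1/48128 + (67*(-1/41287) + 9850/7503)) = 1/(1/48128 + (-67/41287 + 9850/7503)) = 1/(1/48128 + 9906689/7555521) = 1/(476796683713/363632114688) = 363632114688/476796683713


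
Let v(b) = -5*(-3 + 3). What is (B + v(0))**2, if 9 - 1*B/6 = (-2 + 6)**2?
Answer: 1764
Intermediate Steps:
v(b) = 0 (v(b) = -5*0 = 0)
B = -42 (B = 54 - 6*(-2 + 6)**2 = 54 - 6*4**2 = 54 - 6*16 = 54 - 96 = -42)
(B + v(0))**2 = (-42 + 0)**2 = (-42)**2 = 1764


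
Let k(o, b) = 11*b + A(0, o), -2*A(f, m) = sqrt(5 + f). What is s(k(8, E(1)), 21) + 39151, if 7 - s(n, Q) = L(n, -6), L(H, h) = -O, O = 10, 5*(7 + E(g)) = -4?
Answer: 39168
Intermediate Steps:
A(f, m) = -sqrt(5 + f)/2
E(g) = -39/5 (E(g) = -7 + (1/5)*(-4) = -7 - 4/5 = -39/5)
k(o, b) = 11*b - sqrt(5)/2 (k(o, b) = 11*b - sqrt(5 + 0)/2 = 11*b - sqrt(5)/2)
L(H, h) = -10 (L(H, h) = -1*10 = -10)
s(n, Q) = 17 (s(n, Q) = 7 - 1*(-10) = 7 + 10 = 17)
s(k(8, E(1)), 21) + 39151 = 17 + 39151 = 39168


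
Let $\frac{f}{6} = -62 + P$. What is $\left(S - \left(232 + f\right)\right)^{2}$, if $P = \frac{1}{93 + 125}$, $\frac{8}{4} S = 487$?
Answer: $\frac{6988458409}{47524} \approx 1.4705 \cdot 10^{5}$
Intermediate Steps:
$S = \frac{487}{2}$ ($S = \frac{1}{2} \cdot 487 = \frac{487}{2} \approx 243.5$)
$P = \frac{1}{218} \approx 0.0045872$
$f = - \frac{40545}{109}$ ($f = 6 \left(-62 + \frac{1}{218}\right) = 6 \left(- \frac{13515}{218}\right) = - \frac{40545}{109} \approx -371.97$)
$\left(S - \left(232 + f\right)\right)^{2} = \left(\frac{487}{2} - - \frac{15257}{109}\right)^{2} = \left(\frac{487}{2} + \left(-232 + \frac{40545}{109}\right)\right)^{2} = \left(\frac{487}{2} + \frac{15257}{109}\right)^{2} = \left(\frac{83597}{218}\right)^{2} = \frac{6988458409}{47524}$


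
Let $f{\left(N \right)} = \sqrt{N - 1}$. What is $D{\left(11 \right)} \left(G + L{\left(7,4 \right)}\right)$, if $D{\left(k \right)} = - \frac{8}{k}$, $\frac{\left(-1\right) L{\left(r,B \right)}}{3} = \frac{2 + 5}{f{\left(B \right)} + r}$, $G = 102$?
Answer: $- \frac{18180}{253} - \frac{84 \sqrt{3}}{253} \approx -72.433$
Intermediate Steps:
$f{\left(N \right)} = \sqrt{-1 + N}$
$L{\left(r,B \right)} = - \frac{21}{r + \sqrt{-1 + B}}$ ($L{\left(r,B \right)} = - 3 \frac{2 + 5}{\sqrt{-1 + B} + r} = - 3 \frac{7}{r + \sqrt{-1 + B}} = - \frac{21}{r + \sqrt{-1 + B}}$)
$D{\left(11 \right)} \left(G + L{\left(7,4 \right)}\right) = - \frac{8}{11} \left(102 - \frac{21}{7 + \sqrt{-1 + 4}}\right) = \left(-8\right) \frac{1}{11} \left(102 - \frac{21}{7 + \sqrt{3}}\right) = - \frac{8 \left(102 - \frac{21}{7 + \sqrt{3}}\right)}{11} = - \frac{816}{11} + \frac{168}{11 \left(7 + \sqrt{3}\right)}$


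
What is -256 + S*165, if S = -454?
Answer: -75166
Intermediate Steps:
-256 + S*165 = -256 - 454*165 = -256 - 74910 = -75166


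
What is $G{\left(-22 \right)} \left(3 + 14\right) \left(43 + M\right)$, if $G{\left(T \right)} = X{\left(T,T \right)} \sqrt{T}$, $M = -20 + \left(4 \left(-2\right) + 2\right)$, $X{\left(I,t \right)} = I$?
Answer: $- 6358 i \sqrt{22} \approx - 29822.0 i$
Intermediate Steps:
$M = -26$ ($M = -20 + \left(-8 + 2\right) = -20 - 6 = -26$)
$G{\left(T \right)} = T^{\frac{3}{2}}$ ($G{\left(T \right)} = T \sqrt{T} = T^{\frac{3}{2}}$)
$G{\left(-22 \right)} \left(3 + 14\right) \left(43 + M\right) = \left(-22\right)^{\frac{3}{2}} \left(3 + 14\right) \left(43 - 26\right) = - 22 i \sqrt{22} \cdot 17 \cdot 17 = - 22 i \sqrt{22} \cdot 289 = - 6358 i \sqrt{22}$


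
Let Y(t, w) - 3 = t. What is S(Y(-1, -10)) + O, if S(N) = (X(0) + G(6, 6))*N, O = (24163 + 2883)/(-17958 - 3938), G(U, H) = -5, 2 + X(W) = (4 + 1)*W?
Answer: -166795/10948 ≈ -15.235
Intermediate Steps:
Y(t, w) = 3 + t
X(W) = -2 + 5*W (X(W) = -2 + (4 + 1)*W = -2 + 5*W)
O = -13523/10948 (O = 27046/(-21896) = 27046*(-1/21896) = -13523/10948 ≈ -1.2352)
S(N) = -7*N (S(N) = ((-2 + 5*0) - 5)*N = ((-2 + 0) - 5)*N = (-2 - 5)*N = -7*N)
S(Y(-1, -10)) + O = -7*(3 - 1) - 13523/10948 = -7*2 - 13523/10948 = -14 - 13523/10948 = -166795/10948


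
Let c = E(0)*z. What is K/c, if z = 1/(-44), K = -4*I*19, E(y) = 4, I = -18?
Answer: -15048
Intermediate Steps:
K = 1368 (K = -4*(-18)*19 = 72*19 = 1368)
z = -1/44 ≈ -0.022727
c = -1/11 (c = 4*(-1/44) = -1/11 ≈ -0.090909)
K/c = 1368/(-1/11) = 1368*(-11) = -15048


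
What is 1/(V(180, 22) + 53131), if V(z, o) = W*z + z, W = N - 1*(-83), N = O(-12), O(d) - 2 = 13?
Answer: 1/70951 ≈ 1.4094e-5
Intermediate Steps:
O(d) = 15 (O(d) = 2 + 13 = 15)
N = 15
W = 98 (W = 15 - 1*(-83) = 15 + 83 = 98)
V(z, o) = 99*z (V(z, o) = 98*z + z = 99*z)
1/(V(180, 22) + 53131) = 1/(99*180 + 53131) = 1/(17820 + 53131) = 1/70951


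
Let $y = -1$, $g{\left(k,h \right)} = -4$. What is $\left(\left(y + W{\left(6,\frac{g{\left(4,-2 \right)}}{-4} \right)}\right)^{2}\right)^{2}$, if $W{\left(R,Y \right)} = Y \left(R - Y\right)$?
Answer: $256$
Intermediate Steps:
$\left(\left(y + W{\left(6,\frac{g{\left(4,-2 \right)}}{-4} \right)}\right)^{2}\right)^{2} = \left(\left(-1 + - \frac{4}{-4} \left(6 - - \frac{4}{-4}\right)\right)^{2}\right)^{2} = \left(\left(-1 + \left(-4\right) \left(- \frac{1}{4}\right) \left(6 - \left(-4\right) \left(- \frac{1}{4}\right)\right)\right)^{2}\right)^{2} = \left(\left(-1 + 1 \left(6 - 1\right)\right)^{2}\right)^{2} = \left(\left(-1 + 1 \cdot 5\right)^{2}\right)^{2} = \left(\left(-1 + 5\right)^{2}\right)^{2} = \left(4^{2}\right)^{2} = 16^{2} = 256$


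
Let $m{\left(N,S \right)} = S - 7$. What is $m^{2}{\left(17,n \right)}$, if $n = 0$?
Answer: $49$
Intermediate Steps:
$m{\left(N,S \right)} = -7 + S$
$m^{2}{\left(17,n \right)} = \left(-7 + 0\right)^{2} = \left(-7\right)^{2} = 49$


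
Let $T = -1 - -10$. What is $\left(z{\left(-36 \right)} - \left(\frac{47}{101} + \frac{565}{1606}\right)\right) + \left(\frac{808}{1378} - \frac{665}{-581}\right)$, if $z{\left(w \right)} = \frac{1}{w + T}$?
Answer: $\frac{219584566369}{250454012094} \approx 0.87675$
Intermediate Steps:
$T = 9$ ($T = -1 + 10 = 9$)
$z{\left(w \right)} = \frac{1}{9 + w}$ ($z{\left(w \right)} = \frac{1}{w + 9} = \frac{1}{9 + w}$)
$\left(z{\left(-36 \right)} - \left(\frac{47}{101} + \frac{565}{1606}\right)\right) + \left(\frac{808}{1378} - \frac{665}{-581}\right) = \left(\frac{1}{9 - 36} - \left(\frac{47}{101} + \frac{565}{1606}\right)\right) + \left(\frac{808}{1378} - \frac{665}{-581}\right) = \left(\frac{1}{-27} - \frac{132547}{162206}\right) + \left(808 \cdot \frac{1}{1378} - - \frac{95}{83}\right) = \left(- \frac{1}{27} - \frac{132547}{162206}\right) + \left(\frac{404}{689} + \frac{95}{83}\right) = \left(- \frac{1}{27} - \frac{132547}{162206}\right) + \frac{98987}{57187} = - \frac{3740975}{4379562} + \frac{98987}{57187} = \frac{219584566369}{250454012094}$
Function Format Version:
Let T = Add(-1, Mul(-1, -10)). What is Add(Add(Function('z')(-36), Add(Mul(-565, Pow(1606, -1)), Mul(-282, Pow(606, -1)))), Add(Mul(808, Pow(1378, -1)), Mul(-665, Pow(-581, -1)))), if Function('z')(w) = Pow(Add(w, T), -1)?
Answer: Rational(219584566369, 250454012094) ≈ 0.87675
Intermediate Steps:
T = 9 (T = Add(-1, 10) = 9)
Function('z')(w) = Pow(Add(9, w), -1) (Function('z')(w) = Pow(Add(w, 9), -1) = Pow(Add(9, w), -1))
Add(Add(Function('z')(-36), Add(Mul(-565, Pow(1606, -1)), Mul(-282, Pow(606, -1)))), Add(Mul(808, Pow(1378, -1)), Mul(-665, Pow(-581, -1)))) = Add(Add(Pow(Add(9, -36), -1), Add(Mul(-565, Pow(1606, -1)), Mul(-282, Pow(606, -1)))), Add(Mul(808, Pow(1378, -1)), Mul(-665, Pow(-581, -1)))) = Add(Add(Pow(-27, -1), Add(Mul(-565, Rational(1, 1606)), Mul(-282, Rational(1, 606)))), Add(Mul(808, Rational(1, 1378)), Mul(-665, Rational(-1, 581)))) = Add(Add(Rational(-1, 27), Add(Rational(-565, 1606), Rational(-47, 101))), Add(Rational(404, 689), Rational(95, 83))) = Add(Add(Rational(-1, 27), Rational(-132547, 162206)), Rational(98987, 57187)) = Add(Rational(-3740975, 4379562), Rational(98987, 57187)) = Rational(219584566369, 250454012094)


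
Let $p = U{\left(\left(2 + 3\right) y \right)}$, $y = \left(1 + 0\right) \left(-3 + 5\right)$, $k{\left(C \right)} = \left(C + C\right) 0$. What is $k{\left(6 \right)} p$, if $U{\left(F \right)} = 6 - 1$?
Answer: $0$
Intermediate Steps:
$k{\left(C \right)} = 0$ ($k{\left(C \right)} = 2 C 0 = 0$)
$y = 2$ ($y = 1 \cdot 2 = 2$)
$U{\left(F \right)} = 5$
$p = 5$
$k{\left(6 \right)} p = 0 \cdot 5 = 0$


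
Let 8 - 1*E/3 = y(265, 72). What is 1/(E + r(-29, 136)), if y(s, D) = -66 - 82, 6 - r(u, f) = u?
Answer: 1/503 ≈ 0.0019881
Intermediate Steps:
r(u, f) = 6 - u
y(s, D) = -148
E = 468 (E = 24 - 3*(-148) = 24 + 444 = 468)
1/(E + r(-29, 136)) = 1/(468 + (6 - 1*(-29))) = 1/(468 + (6 + 29)) = 1/(468 + 35) = 1/503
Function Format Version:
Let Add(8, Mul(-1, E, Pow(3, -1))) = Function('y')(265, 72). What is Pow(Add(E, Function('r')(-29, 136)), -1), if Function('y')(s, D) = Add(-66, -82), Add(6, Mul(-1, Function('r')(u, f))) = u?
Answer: Rational(1, 503) ≈ 0.0019881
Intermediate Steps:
Function('r')(u, f) = Add(6, Mul(-1, u))
Function('y')(s, D) = -148
E = 468 (E = Add(24, Mul(-3, -148)) = Add(24, 444) = 468)
Pow(Add(E, Function('r')(-29, 136)), -1) = Pow(Add(468, Add(6, Mul(-1, -29))), -1) = Pow(Add(468, Add(6, 29)), -1) = Pow(Add(468, 35), -1) = Pow(503, -1) = Rational(1, 503)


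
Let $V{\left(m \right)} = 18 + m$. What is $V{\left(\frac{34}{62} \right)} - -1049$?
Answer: $\frac{33094}{31} \approx 1067.5$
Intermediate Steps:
$V{\left(\frac{34}{62} \right)} - -1049 = \left(18 + \frac{34}{62}\right) - -1049 = \left(18 + 34 \cdot \frac{1}{62}\right) + 1049 = \left(18 + \frac{17}{31}\right) + 1049 = \frac{575}{31} + 1049 = \frac{33094}{31}$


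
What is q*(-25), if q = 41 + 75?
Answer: -2900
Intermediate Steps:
q = 116
q*(-25) = 116*(-25) = -2900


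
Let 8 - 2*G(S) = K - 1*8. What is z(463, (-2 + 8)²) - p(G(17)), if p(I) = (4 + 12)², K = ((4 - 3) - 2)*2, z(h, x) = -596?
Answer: -852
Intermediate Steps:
K = -2 (K = (1 - 2)*2 = -1*2 = -2)
G(S) = 9 (G(S) = 4 - (-2 - 1*8)/2 = 4 - (-2 - 8)/2 = 4 - ½*(-10) = 4 + 5 = 9)
p(I) = 256 (p(I) = 16² = 256)
z(463, (-2 + 8)²) - p(G(17)) = -596 - 1*256 = -596 - 256 = -852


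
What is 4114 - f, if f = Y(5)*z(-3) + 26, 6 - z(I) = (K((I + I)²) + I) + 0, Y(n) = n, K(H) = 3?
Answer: 4058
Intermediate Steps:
z(I) = 3 - I (z(I) = 6 - ((3 + I) + 0) = 6 - (3 + I) = 6 + (-3 - I) = 3 - I)
f = 56 (f = 5*(3 - 1*(-3)) + 26 = 5*(3 + 3) + 26 = 5*6 + 26 = 30 + 26 = 56)
4114 - f = 4114 - 1*56 = 4114 - 56 = 4058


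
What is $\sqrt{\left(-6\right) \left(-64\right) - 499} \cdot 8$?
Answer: $8 i \sqrt{115} \approx 85.79 i$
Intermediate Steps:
$\sqrt{\left(-6\right) \left(-64\right) - 499} \cdot 8 = \sqrt{384 - 499} \cdot 8 = \sqrt{-115} \cdot 8 = i \sqrt{115} \cdot 8 = 8 i \sqrt{115}$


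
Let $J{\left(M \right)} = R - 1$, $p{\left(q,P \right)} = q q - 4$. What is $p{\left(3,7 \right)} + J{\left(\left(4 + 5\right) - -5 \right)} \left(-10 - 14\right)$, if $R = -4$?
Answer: $125$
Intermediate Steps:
$p{\left(q,P \right)} = -4 + q^{2}$ ($p{\left(q,P \right)} = q^{2} - 4 = -4 + q^{2}$)
$J{\left(M \right)} = -5$ ($J{\left(M \right)} = -4 - 1 = -5$)
$p{\left(3,7 \right)} + J{\left(\left(4 + 5\right) - -5 \right)} \left(-10 - 14\right) = \left(-4 + 3^{2}\right) - 5 \left(-10 - 14\right) = \left(-4 + 9\right) - 5 \left(-10 - 14\right) = 5 - -120 = 5 + 120 = 125$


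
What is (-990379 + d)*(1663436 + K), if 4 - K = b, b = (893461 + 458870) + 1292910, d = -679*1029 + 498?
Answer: 1657841678172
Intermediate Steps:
d = -698193 (d = -698691 + 498 = -698193)
b = 2645241 (b = 1352331 + 1292910 = 2645241)
K = -2645237 (K = 4 - 1*2645241 = 4 - 2645241 = -2645237)
(-990379 + d)*(1663436 + K) = (-990379 - 698193)*(1663436 - 2645237) = -1688572*(-981801) = 1657841678172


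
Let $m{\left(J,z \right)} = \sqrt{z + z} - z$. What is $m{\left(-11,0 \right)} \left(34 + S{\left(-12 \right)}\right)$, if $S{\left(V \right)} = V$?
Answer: $0$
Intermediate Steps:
$m{\left(J,z \right)} = - z + \sqrt{2} \sqrt{z}$ ($m{\left(J,z \right)} = \sqrt{2 z} - z = \sqrt{2} \sqrt{z} - z = - z + \sqrt{2} \sqrt{z}$)
$m{\left(-11,0 \right)} \left(34 + S{\left(-12 \right)}\right) = \left(\left(-1\right) 0 + \sqrt{2} \sqrt{0}\right) \left(34 - 12\right) = \left(0 + \sqrt{2} \cdot 0\right) 22 = \left(0 + 0\right) 22 = 0 \cdot 22 = 0$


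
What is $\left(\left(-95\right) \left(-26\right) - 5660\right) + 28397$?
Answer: $25207$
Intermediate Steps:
$\left(\left(-95\right) \left(-26\right) - 5660\right) + 28397 = \left(2470 - 5660\right) + 28397 = -3190 + 28397 = 25207$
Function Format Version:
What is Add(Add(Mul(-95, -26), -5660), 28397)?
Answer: 25207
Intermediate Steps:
Add(Add(Mul(-95, -26), -5660), 28397) = Add(Add(2470, -5660), 28397) = Add(-3190, 28397) = 25207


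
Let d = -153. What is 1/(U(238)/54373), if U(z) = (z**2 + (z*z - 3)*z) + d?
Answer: 54373/13537049 ≈ 0.0040166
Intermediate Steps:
U(z) = -153 + z**2 + z*(-3 + z**2) (U(z) = (z**2 + (z*z - 3)*z) - 153 = (z**2 + (z**2 - 3)*z) - 153 = (z**2 + (-3 + z**2)*z) - 153 = (z**2 + z*(-3 + z**2)) - 153 = -153 + z**2 + z*(-3 + z**2))
1/(U(238)/54373) = 1/((-153 + 238**2 + 238**3 - 3*238)/54373) = 1/((-153 + 56644 + 13481272 - 714)*(1/54373)) = 1/(13537049*(1/54373)) = 1/(13537049/54373) = 54373/13537049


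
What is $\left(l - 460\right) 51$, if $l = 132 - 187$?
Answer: $-26265$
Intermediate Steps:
$l = -55$
$\left(l - 460\right) 51 = \left(-55 - 460\right) 51 = \left(-515\right) 51 = -26265$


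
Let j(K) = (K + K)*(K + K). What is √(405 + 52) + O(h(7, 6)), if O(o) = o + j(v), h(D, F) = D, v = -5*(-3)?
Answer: 907 + √457 ≈ 928.38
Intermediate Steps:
v = 15
j(K) = 4*K² (j(K) = (2*K)*(2*K) = 4*K²)
O(o) = 900 + o (O(o) = o + 4*15² = o + 4*225 = o + 900 = 900 + o)
√(405 + 52) + O(h(7, 6)) = √(405 + 52) + (900 + 7) = √457 + 907 = 907 + √457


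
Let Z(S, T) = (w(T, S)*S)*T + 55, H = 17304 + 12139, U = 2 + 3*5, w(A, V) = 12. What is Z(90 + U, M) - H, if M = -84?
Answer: -137244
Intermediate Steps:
U = 17 (U = 2 + 15 = 17)
H = 29443
Z(S, T) = 55 + 12*S*T (Z(S, T) = (12*S)*T + 55 = 12*S*T + 55 = 55 + 12*S*T)
Z(90 + U, M) - H = (55 + 12*(90 + 17)*(-84)) - 1*29443 = (55 + 12*107*(-84)) - 29443 = (55 - 107856) - 29443 = -107801 - 29443 = -137244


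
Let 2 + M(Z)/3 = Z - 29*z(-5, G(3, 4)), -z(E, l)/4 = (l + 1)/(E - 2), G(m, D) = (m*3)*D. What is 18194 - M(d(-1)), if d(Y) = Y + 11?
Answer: 140066/7 ≈ 20009.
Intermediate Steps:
G(m, D) = 3*D*m (G(m, D) = (3*m)*D = 3*D*m)
z(E, l) = -4*(1 + l)/(-2 + E) (z(E, l) = -4*(l + 1)/(E - 2) = -4*(1 + l)/(-2 + E))
d(Y) = 11 + Y
M(Z) = -12918/7 + 3*Z (M(Z) = -6 + 3*(Z - 116*(-1 - 3*4*3)/(-2 - 5)) = -6 + 3*(Z - 116*(-1 - 1*36)/(-7)) = -6 + 3*(Z - 116*(-1)*(-1 - 36)/7) = -6 + 3*(Z - 116*(-1)*(-37)/7) = -6 + 3*(Z - 29*148/7) = -6 + 3*(Z - 4292/7) = -6 + 3*(-4292/7 + Z) = -6 + (-12876/7 + 3*Z) = -12918/7 + 3*Z)
18194 - M(d(-1)) = 18194 - (-12918/7 + 3*(11 - 1)) = 18194 - (-12918/7 + 3*10) = 18194 - (-12918/7 + 30) = 18194 - 1*(-12708/7) = 18194 + 12708/7 = 140066/7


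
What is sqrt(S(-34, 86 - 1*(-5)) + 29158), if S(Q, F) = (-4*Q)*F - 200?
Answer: 83*sqrt(6) ≈ 203.31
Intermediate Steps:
S(Q, F) = -200 - 4*F*Q (S(Q, F) = -4*F*Q - 200 = -200 - 4*F*Q)
sqrt(S(-34, 86 - 1*(-5)) + 29158) = sqrt((-200 - 4*(86 - 1*(-5))*(-34)) + 29158) = sqrt((-200 - 4*(86 + 5)*(-34)) + 29158) = sqrt((-200 - 4*91*(-34)) + 29158) = sqrt((-200 + 12376) + 29158) = sqrt(12176 + 29158) = sqrt(41334) = 83*sqrt(6)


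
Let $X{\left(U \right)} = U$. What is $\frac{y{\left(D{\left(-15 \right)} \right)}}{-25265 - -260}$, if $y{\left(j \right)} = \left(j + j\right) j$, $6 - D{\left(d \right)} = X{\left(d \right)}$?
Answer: $- \frac{294}{8335} \approx -0.035273$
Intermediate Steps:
$D{\left(d \right)} = 6 - d$
$y{\left(j \right)} = 2 j^{2}$ ($y{\left(j \right)} = 2 j j = 2 j^{2}$)
$\frac{y{\left(D{\left(-15 \right)} \right)}}{-25265 - -260} = \frac{2 \left(6 - -15\right)^{2}}{-25265 - -260} = \frac{2 \left(6 + 15\right)^{2}}{-25265 + 260} = \frac{2 \cdot 21^{2}}{-25005} = 2 \cdot 441 \left(- \frac{1}{25005}\right) = 882 \left(- \frac{1}{25005}\right) = - \frac{294}{8335}$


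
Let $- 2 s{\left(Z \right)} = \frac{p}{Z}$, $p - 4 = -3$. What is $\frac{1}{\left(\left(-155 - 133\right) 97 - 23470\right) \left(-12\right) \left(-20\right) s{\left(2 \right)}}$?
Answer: $\frac{1}{3084360} \approx 3.2422 \cdot 10^{-7}$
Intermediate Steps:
$p = 1$ ($p = 4 - 3 = 1$)
$s{\left(Z \right)} = - \frac{1}{2 Z}$ ($s{\left(Z \right)} = - \frac{1 \frac{1}{Z}}{2} = - \frac{1}{2 Z}$)
$\frac{1}{\left(\left(-155 - 133\right) 97 - 23470\right) \left(-12\right) \left(-20\right) s{\left(2 \right)}} = \frac{1}{\left(\left(-155 - 133\right) 97 - 23470\right) \left(-12\right) \left(-20\right) \left(- \frac{1}{2 \cdot 2}\right)} = \frac{1}{\left(\left(-288\right) 97 + \left(-28032 + 4562\right)\right) 240 \left(\left(- \frac{1}{2}\right) \frac{1}{2}\right)} = \frac{1}{\left(-27936 - 23470\right) 240 \left(- \frac{1}{4}\right)} = \frac{1}{\left(-51406\right) \left(-60\right)} = \left(- \frac{1}{51406}\right) \left(- \frac{1}{60}\right) = \frac{1}{3084360}$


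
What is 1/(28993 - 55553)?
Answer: -1/26560 ≈ -3.7651e-5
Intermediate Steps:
1/(28993 - 55553) = 1/(-26560) = -1/26560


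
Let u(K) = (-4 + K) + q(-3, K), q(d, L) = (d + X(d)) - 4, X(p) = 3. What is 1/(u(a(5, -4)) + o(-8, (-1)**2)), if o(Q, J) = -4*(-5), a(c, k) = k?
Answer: 1/8 ≈ 0.12500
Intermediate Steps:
q(d, L) = -1 + d (q(d, L) = (d + 3) - 4 = (3 + d) - 4 = -1 + d)
o(Q, J) = 20
u(K) = -8 + K (u(K) = (-4 + K) + (-1 - 3) = (-4 + K) - 4 = -8 + K)
1/(u(a(5, -4)) + o(-8, (-1)**2)) = 1/((-8 - 4) + 20) = 1/(-12 + 20) = 1/8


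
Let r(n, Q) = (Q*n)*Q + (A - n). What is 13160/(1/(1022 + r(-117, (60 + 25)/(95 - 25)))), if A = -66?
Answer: 82952650/7 ≈ 1.1850e+7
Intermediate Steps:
r(n, Q) = -66 - n + n*Q**2 (r(n, Q) = (Q*n)*Q + (-66 - n) = n*Q**2 + (-66 - n) = -66 - n + n*Q**2)
13160/(1/(1022 + r(-117, (60 + 25)/(95 - 25)))) = 13160/(1/(1022 + (-66 - 1*(-117) - 117*(60 + 25)**2/(95 - 25)**2))) = 13160/(1/(1022 + (-66 + 117 - 117*(85/70)**2))) = 13160/(1/(1022 + (-66 + 117 - 117*(85*(1/70))**2))) = 13160/(1/(1022 + (-66 + 117 - 117*(17/14)**2))) = 13160/(1/(1022 + (-66 + 117 - 117*289/196))) = 13160/(1/(1022 + (-66 + 117 - 33813/196))) = 13160/(1/(1022 - 23817/196)) = 13160/(1/(176495/196)) = 13160/(196/176495) = 13160*(176495/196) = 82952650/7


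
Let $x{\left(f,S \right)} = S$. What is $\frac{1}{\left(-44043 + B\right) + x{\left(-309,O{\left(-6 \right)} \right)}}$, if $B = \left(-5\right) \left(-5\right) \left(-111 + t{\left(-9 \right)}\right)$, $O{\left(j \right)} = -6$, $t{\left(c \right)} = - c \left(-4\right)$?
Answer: $- \frac{1}{47724} \approx -2.0954 \cdot 10^{-5}$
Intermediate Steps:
$t{\left(c \right)} = 4 c$
$B = -3675$ ($B = \left(-5\right) \left(-5\right) \left(-111 + 4 \left(-9\right)\right) = 25 \left(-111 - 36\right) = 25 \left(-147\right) = -3675$)
$\frac{1}{\left(-44043 + B\right) + x{\left(-309,O{\left(-6 \right)} \right)}} = \frac{1}{\left(-44043 - 3675\right) - 6} = \frac{1}{-47718 - 6} = \frac{1}{-47724} = - \frac{1}{47724}$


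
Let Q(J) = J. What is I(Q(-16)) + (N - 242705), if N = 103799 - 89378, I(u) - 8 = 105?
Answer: -228171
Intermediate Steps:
I(u) = 113 (I(u) = 8 + 105 = 113)
N = 14421
I(Q(-16)) + (N - 242705) = 113 + (14421 - 242705) = 113 - 228284 = -228171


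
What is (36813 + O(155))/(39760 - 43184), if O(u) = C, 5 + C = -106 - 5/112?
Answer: -38417/3584 ≈ -10.719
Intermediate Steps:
C = -12437/112 (C = -5 + (-106 - 5/112) = -5 - 11877/112 = -12437/112 ≈ -111.04)
O(u) = -12437/112
(36813 + O(155))/(39760 - 43184) = (36813 - 12437/112)/(39760 - 43184) = (4110619/112)/(-3424) = (4110619/112)*(-1/3424) = -38417/3584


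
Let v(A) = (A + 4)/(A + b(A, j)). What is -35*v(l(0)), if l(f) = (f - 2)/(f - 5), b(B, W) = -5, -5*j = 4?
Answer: 770/23 ≈ 33.478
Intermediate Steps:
j = -⅘ (j = -⅕*4 = -⅘ ≈ -0.80000)
l(f) = (-2 + f)/(-5 + f)
v(A) = (4 + A)/(-5 + A) (v(A) = (A + 4)/(A - 5) = (4 + A)/(-5 + A))
-35*v(l(0)) = -35*(4 + (-2 + 0)/(-5 + 0))/(-5 + (-2 + 0)/(-5 + 0)) = -35*(4 - 2/(-5))/(-5 - 2/(-5)) = -35*(4 - ⅕*(-2))/(-5 - ⅕*(-2)) = -35*(4 + ⅖)/(-5 + ⅖) = -35*22/((-23/5)*5) = -(-175)*22/(23*5) = -35*(-22/23) = 770/23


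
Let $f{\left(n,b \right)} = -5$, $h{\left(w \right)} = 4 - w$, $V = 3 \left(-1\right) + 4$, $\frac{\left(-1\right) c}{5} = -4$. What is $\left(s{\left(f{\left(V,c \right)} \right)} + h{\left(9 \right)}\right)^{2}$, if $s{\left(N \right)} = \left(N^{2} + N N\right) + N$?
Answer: $1600$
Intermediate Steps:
$c = 20$ ($c = \left(-5\right) \left(-4\right) = 20$)
$V = 1$ ($V = -3 + 4 = 1$)
$s{\left(N \right)} = N + 2 N^{2}$ ($s{\left(N \right)} = \left(N^{2} + N^{2}\right) + N = 2 N^{2} + N = N + 2 N^{2}$)
$\left(s{\left(f{\left(V,c \right)} \right)} + h{\left(9 \right)}\right)^{2} = \left(- 5 \left(1 + 2 \left(-5\right)\right) + \left(4 - 9\right)\right)^{2} = \left(- 5 \left(1 - 10\right) + \left(4 - 9\right)\right)^{2} = \left(\left(-5\right) \left(-9\right) - 5\right)^{2} = \left(45 - 5\right)^{2} = 40^{2} = 1600$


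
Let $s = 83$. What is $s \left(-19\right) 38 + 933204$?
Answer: $873278$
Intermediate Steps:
$s \left(-19\right) 38 + 933204 = 83 \left(-19\right) 38 + 933204 = \left(-1577\right) 38 + 933204 = -59926 + 933204 = 873278$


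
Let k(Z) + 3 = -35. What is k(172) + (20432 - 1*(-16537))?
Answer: 36931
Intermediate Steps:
k(Z) = -38 (k(Z) = -3 - 35 = -38)
k(172) + (20432 - 1*(-16537)) = -38 + (20432 - 1*(-16537)) = -38 + (20432 + 16537) = -38 + 36969 = 36931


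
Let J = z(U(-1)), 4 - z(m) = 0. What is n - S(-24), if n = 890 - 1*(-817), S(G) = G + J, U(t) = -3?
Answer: 1727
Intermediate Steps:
z(m) = 4 (z(m) = 4 - 1*0 = 4 + 0 = 4)
J = 4
S(G) = 4 + G (S(G) = G + 4 = 4 + G)
n = 1707 (n = 890 + 817 = 1707)
n - S(-24) = 1707 - (4 - 24) = 1707 - 1*(-20) = 1707 + 20 = 1727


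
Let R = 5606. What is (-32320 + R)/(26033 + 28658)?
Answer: -26714/54691 ≈ -0.48845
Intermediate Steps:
(-32320 + R)/(26033 + 28658) = (-32320 + 5606)/(26033 + 28658) = -26714/54691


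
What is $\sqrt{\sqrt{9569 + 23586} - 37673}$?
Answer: $\sqrt{-37673 + \sqrt{33155}} \approx 193.63 i$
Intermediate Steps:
$\sqrt{\sqrt{9569 + 23586} - 37673} = \sqrt{\sqrt{33155} - 37673} = \sqrt{-37673 + \sqrt{33155}}$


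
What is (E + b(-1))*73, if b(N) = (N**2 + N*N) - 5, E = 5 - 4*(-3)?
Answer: 1022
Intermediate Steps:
E = 17 (E = 5 + 12 = 17)
b(N) = -5 + 2*N**2 (b(N) = (N**2 + N**2) - 5 = 2*N**2 - 5 = -5 + 2*N**2)
(E + b(-1))*73 = (17 + (-5 + 2*(-1)**2))*73 = (17 + (-5 + 2*1))*73 = (17 + (-5 + 2))*73 = (17 - 3)*73 = 14*73 = 1022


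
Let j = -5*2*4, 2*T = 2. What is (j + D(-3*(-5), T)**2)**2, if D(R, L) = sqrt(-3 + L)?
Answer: 1764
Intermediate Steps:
T = 1 (T = (1/2)*2 = 1)
j = -40 (j = -10*4 = -40)
(j + D(-3*(-5), T)**2)**2 = (-40 + (sqrt(-3 + 1))**2)**2 = (-40 + (sqrt(-2))**2)**2 = (-40 + (I*sqrt(2))**2)**2 = (-40 - 2)**2 = (-42)**2 = 1764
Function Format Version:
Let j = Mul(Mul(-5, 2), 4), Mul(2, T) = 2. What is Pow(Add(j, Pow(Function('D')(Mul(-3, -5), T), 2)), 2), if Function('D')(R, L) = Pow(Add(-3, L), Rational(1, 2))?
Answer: 1764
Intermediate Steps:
T = 1 (T = Mul(Rational(1, 2), 2) = 1)
j = -40 (j = Mul(-10, 4) = -40)
Pow(Add(j, Pow(Function('D')(Mul(-3, -5), T), 2)), 2) = Pow(Add(-40, Pow(Pow(Add(-3, 1), Rational(1, 2)), 2)), 2) = Pow(Add(-40, Pow(Pow(-2, Rational(1, 2)), 2)), 2) = Pow(Add(-40, Pow(Mul(I, Pow(2, Rational(1, 2))), 2)), 2) = Pow(Add(-40, -2), 2) = Pow(-42, 2) = 1764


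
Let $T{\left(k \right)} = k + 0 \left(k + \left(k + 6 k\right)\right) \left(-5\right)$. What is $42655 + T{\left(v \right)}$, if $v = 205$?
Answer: $42860$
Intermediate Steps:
$T{\left(k \right)} = k$ ($T{\left(k \right)} = k + 0 \left(k + 7 k\right) \left(-5\right) = k + 0 \cdot 8 k \left(-5\right) = k + 0 \left(- 40 k\right) = k + 0 = k$)
$42655 + T{\left(v \right)} = 42655 + 205 = 42860$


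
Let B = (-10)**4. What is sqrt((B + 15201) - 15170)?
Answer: sqrt(10031) ≈ 100.15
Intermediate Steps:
B = 10000
sqrt((B + 15201) - 15170) = sqrt((10000 + 15201) - 15170) = sqrt(25201 - 15170) = sqrt(10031)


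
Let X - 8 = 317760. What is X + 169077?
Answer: 486845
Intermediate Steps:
X = 317768 (X = 8 + 317760 = 317768)
X + 169077 = 317768 + 169077 = 486845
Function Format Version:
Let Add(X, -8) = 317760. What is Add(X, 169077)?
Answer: 486845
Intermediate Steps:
X = 317768 (X = Add(8, 317760) = 317768)
Add(X, 169077) = Add(317768, 169077) = 486845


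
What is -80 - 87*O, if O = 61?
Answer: -5387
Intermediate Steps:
-80 - 87*O = -80 - 87*61 = -80 - 5307 = -5387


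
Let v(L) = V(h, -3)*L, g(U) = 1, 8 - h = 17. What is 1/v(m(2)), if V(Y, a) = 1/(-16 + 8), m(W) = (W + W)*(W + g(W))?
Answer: -2/3 ≈ -0.66667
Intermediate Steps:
h = -9 (h = 8 - 1*17 = 8 - 17 = -9)
m(W) = 2*W*(1 + W) (m(W) = (W + W)*(W + 1) = (2*W)*(1 + W) = 2*W*(1 + W))
V(Y, a) = -1/8 (V(Y, a) = 1/(-8) = -1/8)
v(L) = -L/8
1/v(m(2)) = 1/(-2*(1 + 2)/4) = 1/(-2*3/4) = 1/(-1/8*12) = 1/(-3/2) = -2/3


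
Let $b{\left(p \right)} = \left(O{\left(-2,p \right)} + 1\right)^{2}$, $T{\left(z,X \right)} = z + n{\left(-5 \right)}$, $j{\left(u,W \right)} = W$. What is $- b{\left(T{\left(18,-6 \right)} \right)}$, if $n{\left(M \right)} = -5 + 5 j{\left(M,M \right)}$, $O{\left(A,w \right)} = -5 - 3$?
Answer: $-49$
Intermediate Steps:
$O{\left(A,w \right)} = -8$
$n{\left(M \right)} = -5 + 5 M$
$T{\left(z,X \right)} = -30 + z$ ($T{\left(z,X \right)} = z + \left(-5 + 5 \left(-5\right)\right) = z - 30 = -30 + z$)
$b{\left(p \right)} = 49$ ($b{\left(p \right)} = \left(-8 + 1\right)^{2} = \left(-7\right)^{2} = 49$)
$- b{\left(T{\left(18,-6 \right)} \right)} = \left(-1\right) 49 = -49$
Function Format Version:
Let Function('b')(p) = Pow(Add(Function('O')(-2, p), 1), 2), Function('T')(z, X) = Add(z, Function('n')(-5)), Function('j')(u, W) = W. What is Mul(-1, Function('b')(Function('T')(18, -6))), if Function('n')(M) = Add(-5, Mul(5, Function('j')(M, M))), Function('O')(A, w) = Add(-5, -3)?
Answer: -49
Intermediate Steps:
Function('O')(A, w) = -8
Function('n')(M) = Add(-5, Mul(5, M))
Function('T')(z, X) = Add(-30, z) (Function('T')(z, X) = Add(z, Add(-5, Mul(5, -5))) = Add(z, Add(-5, -25)) = Add(z, -30) = Add(-30, z))
Function('b')(p) = 49 (Function('b')(p) = Pow(Add(-8, 1), 2) = Pow(-7, 2) = 49)
Mul(-1, Function('b')(Function('T')(18, -6))) = Mul(-1, 49) = -49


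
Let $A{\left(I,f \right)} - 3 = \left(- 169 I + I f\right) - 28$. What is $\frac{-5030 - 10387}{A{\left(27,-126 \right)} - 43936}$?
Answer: $\frac{15417}{51926} \approx 0.2969$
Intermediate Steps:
$A{\left(I,f \right)} = -25 - 169 I + I f$ ($A{\left(I,f \right)} = 3 - \left(28 + 169 I - I f\right) = -25 - 169 I + I f$)
$\frac{-5030 - 10387}{A{\left(27,-126 \right)} - 43936} = \frac{-5030 - 10387}{\left(-25 - 4563 + 27 \left(-126\right)\right) - 43936} = - \frac{15417}{\left(-25 - 4563 - 3402\right) - 43936} = - \frac{15417}{-7990 - 43936} = - \frac{15417}{-51926} = \left(-15417\right) \left(- \frac{1}{51926}\right) = \frac{15417}{51926}$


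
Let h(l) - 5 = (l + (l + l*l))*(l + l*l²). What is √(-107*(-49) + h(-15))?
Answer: I*√655802 ≈ 809.82*I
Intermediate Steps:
h(l) = 5 + (l + l³)*(l² + 2*l) (h(l) = 5 + (l + (l + l*l))*(l + l*l²) = 5 + (l + (l + l²))*(l + l³) = 5 + (l² + 2*l)*(l + l³) = 5 + (l + l³)*(l² + 2*l))
√(-107*(-49) + h(-15)) = √(-107*(-49) + (5 + (-15)³ + (-15)⁵ + 2*(-15)² + 2*(-15)⁴)) = √(5243 + (5 - 3375 - 759375 + 2*225 + 2*50625)) = √(5243 + (5 - 3375 - 759375 + 450 + 101250)) = √(5243 - 661045) = √(-655802) = I*√655802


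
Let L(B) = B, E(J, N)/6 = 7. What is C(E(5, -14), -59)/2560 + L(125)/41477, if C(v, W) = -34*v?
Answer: -14727289/26545280 ≈ -0.55480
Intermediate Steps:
E(J, N) = 42 (E(J, N) = 6*7 = 42)
C(E(5, -14), -59)/2560 + L(125)/41477 = -34*42/2560 + 125/41477 = -1428*1/2560 + 125*(1/41477) = -357/640 + 125/41477 = -14727289/26545280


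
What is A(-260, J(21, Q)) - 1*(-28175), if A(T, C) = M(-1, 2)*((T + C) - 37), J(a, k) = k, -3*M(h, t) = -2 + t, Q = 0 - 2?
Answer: 28175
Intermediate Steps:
Q = -2
M(h, t) = 2/3 - t/3 (M(h, t) = -(-2 + t)/3 = 2/3 - t/3)
A(T, C) = 0 (A(T, C) = (2/3 - 1/3*2)*((T + C) - 37) = (2/3 - 2/3)*((C + T) - 37) = 0*(-37 + C + T) = 0)
A(-260, J(21, Q)) - 1*(-28175) = 0 - 1*(-28175) = 0 + 28175 = 28175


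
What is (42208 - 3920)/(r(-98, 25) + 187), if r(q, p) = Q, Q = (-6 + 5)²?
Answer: 9572/47 ≈ 203.66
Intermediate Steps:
Q = 1 (Q = (-1)² = 1)
r(q, p) = 1
(42208 - 3920)/(r(-98, 25) + 187) = (42208 - 3920)/(1 + 187) = 38288/188 = 38288*(1/188) = 9572/47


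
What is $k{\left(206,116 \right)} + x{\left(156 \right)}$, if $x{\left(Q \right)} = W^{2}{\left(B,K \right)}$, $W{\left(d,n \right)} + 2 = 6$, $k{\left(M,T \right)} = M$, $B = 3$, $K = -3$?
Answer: $222$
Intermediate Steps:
$W{\left(d,n \right)} = 4$ ($W{\left(d,n \right)} = -2 + 6 = 4$)
$x{\left(Q \right)} = 16$ ($x{\left(Q \right)} = 4^{2} = 16$)
$k{\left(206,116 \right)} + x{\left(156 \right)} = 206 + 16 = 222$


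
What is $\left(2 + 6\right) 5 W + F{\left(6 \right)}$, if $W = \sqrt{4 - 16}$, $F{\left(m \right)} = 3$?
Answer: $3 + 80 i \sqrt{3} \approx 3.0 + 138.56 i$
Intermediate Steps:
$W = 2 i \sqrt{3}$ ($W = \sqrt{-12} = 2 i \sqrt{3} \approx 3.4641 i$)
$\left(2 + 6\right) 5 W + F{\left(6 \right)} = \left(2 + 6\right) 5 \cdot 2 i \sqrt{3} + 3 = 8 \cdot 5 \cdot 2 i \sqrt{3} + 3 = 40 \cdot 2 i \sqrt{3} + 3 = 80 i \sqrt{3} + 3 = 3 + 80 i \sqrt{3}$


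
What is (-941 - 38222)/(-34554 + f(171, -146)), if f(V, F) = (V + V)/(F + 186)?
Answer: 783260/690909 ≈ 1.1337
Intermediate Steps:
f(V, F) = 2*V/(186 + F) (f(V, F) = (2*V)/(186 + F) = 2*V/(186 + F))
(-941 - 38222)/(-34554 + f(171, -146)) = (-941 - 38222)/(-34554 + 2*171/(186 - 146)) = -39163/(-34554 + 2*171/40) = -39163/(-34554 + 2*171*(1/40)) = -39163/(-34554 + 171/20) = -39163/(-690909/20) = -39163*(-20/690909) = 783260/690909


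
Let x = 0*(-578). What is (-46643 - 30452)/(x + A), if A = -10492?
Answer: 77095/10492 ≈ 7.3480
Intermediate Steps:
x = 0
(-46643 - 30452)/(x + A) = (-46643 - 30452)/(0 - 10492) = -77095/(-10492) = -77095*(-1/10492) = 77095/10492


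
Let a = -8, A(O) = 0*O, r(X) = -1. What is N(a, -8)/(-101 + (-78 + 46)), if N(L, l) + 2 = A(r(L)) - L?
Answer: -6/133 ≈ -0.045113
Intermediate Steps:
A(O) = 0
N(L, l) = -2 - L (N(L, l) = -2 + (0 - L) = -2 - L)
N(a, -8)/(-101 + (-78 + 46)) = (-2 - 1*(-8))/(-101 + (-78 + 46)) = (-2 + 8)/(-101 - 32) = 6/(-133) = 6*(-1/133) = -6/133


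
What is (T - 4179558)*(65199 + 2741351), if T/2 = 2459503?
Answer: 2075297784400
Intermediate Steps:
T = 4919006 (T = 2*2459503 = 4919006)
(T - 4179558)*(65199 + 2741351) = (4919006 - 4179558)*(65199 + 2741351) = 739448*2806550 = 2075297784400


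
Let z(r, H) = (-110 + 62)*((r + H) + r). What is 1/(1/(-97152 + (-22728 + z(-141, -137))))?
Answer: -99768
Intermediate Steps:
z(r, H) = -96*r - 48*H (z(r, H) = -48*((H + r) + r) = -48*(H + 2*r) = -96*r - 48*H)
1/(1/(-97152 + (-22728 + z(-141, -137)))) = 1/(1/(-97152 + (-22728 + (-96*(-141) - 48*(-137))))) = 1/(1/(-97152 + (-22728 + (13536 + 6576)))) = 1/(1/(-97152 + (-22728 + 20112))) = 1/(1/(-97152 - 2616)) = 1/(1/(-99768)) = 1/(-1/99768) = -99768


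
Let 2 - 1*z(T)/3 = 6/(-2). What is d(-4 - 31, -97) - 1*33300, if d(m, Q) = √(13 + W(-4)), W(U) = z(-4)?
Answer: -33300 + 2*√7 ≈ -33295.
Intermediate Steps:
z(T) = 15 (z(T) = 6 - 18/(-2) = 6 - 18*(-1)/2 = 6 - 3*(-3) = 6 + 9 = 15)
W(U) = 15
d(m, Q) = 2*√7 (d(m, Q) = √(13 + 15) = √28 = 2*√7)
d(-4 - 31, -97) - 1*33300 = 2*√7 - 1*33300 = 2*√7 - 33300 = -33300 + 2*√7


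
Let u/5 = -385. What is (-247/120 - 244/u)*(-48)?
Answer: 178478/1925 ≈ 92.716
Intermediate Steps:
u = -1925 (u = 5*(-385) = -1925)
(-247/120 - 244/u)*(-48) = (-247/120 - 244/(-1925))*(-48) = (-247*1/120 - 244*(-1/1925))*(-48) = (-247/120 + 244/1925)*(-48) = -89239/46200*(-48) = 178478/1925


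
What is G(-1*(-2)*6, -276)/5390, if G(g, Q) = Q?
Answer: -138/2695 ≈ -0.051206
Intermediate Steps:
G(-1*(-2)*6, -276)/5390 = -276/5390 = -276*1/5390 = -138/2695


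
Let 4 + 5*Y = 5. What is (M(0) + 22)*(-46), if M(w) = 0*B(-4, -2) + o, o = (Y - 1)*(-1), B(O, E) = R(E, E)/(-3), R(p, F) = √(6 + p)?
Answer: -5244/5 ≈ -1048.8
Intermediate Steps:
Y = ⅕ (Y = -⅘ + (⅕)*5 = -⅘ + 1 = ⅕ ≈ 0.20000)
B(O, E) = -√(6 + E)/3 (B(O, E) = √(6 + E)/(-3) = √(6 + E)*(-⅓) = -√(6 + E)/3)
o = ⅘ (o = (⅕ - 1)*(-1) = -⅘*(-1) = ⅘ ≈ 0.80000)
M(w) = ⅘ (M(w) = 0*(-√(6 - 2)/3) + ⅘ = 0*(-√4/3) + ⅘ = 0*(-⅓*2) + ⅘ = 0*(-⅔) + ⅘ = 0 + ⅘ = ⅘)
(M(0) + 22)*(-46) = (⅘ + 22)*(-46) = (114/5)*(-46) = -5244/5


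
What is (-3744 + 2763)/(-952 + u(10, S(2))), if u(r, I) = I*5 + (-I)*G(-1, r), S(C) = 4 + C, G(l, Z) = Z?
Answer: 981/982 ≈ 0.99898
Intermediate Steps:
u(r, I) = 5*I - I*r (u(r, I) = I*5 + (-I)*r = 5*I - I*r)
(-3744 + 2763)/(-952 + u(10, S(2))) = (-3744 + 2763)/(-952 + (4 + 2)*(5 - 1*10)) = -981/(-952 + 6*(5 - 10)) = -981/(-952 + 6*(-5)) = -981/(-952 - 30) = -981/(-982) = -981*(-1/982) = 981/982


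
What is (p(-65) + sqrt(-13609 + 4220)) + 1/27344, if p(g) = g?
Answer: -1777359/27344 + I*sqrt(9389) ≈ -65.0 + 96.897*I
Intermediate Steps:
(p(-65) + sqrt(-13609 + 4220)) + 1/27344 = (-65 + sqrt(-13609 + 4220)) + 1/27344 = (-65 + sqrt(-9389)) + 1/27344 = (-65 + I*sqrt(9389)) + 1/27344 = -1777359/27344 + I*sqrt(9389)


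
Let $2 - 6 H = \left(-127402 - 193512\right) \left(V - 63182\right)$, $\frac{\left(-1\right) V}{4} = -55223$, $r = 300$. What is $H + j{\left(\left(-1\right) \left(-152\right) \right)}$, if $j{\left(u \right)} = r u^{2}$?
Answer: $\frac{25326467071}{3} \approx 8.4422 \cdot 10^{9}$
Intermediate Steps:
$V = 220892$ ($V = \left(-4\right) \left(-55223\right) = 220892$)
$H = \frac{25305673471}{3}$ ($H = \frac{1}{3} - \frac{\left(-127402 - 193512\right) \left(220892 - 63182\right)}{6} = \frac{1}{3} - \frac{\left(-320914\right) 157710}{6} = \frac{1}{3} - -8435224490 = \frac{1}{3} + 8435224490 = \frac{25305673471}{3} \approx 8.4352 \cdot 10^{9}$)
$j{\left(u \right)} = 300 u^{2}$
$H + j{\left(\left(-1\right) \left(-152\right) \right)} = \frac{25305673471}{3} + 300 \left(\left(-1\right) \left(-152\right)\right)^{2} = \frac{25305673471}{3} + 300 \cdot 152^{2} = \frac{25305673471}{3} + 300 \cdot 23104 = \frac{25305673471}{3} + 6931200 = \frac{25326467071}{3}$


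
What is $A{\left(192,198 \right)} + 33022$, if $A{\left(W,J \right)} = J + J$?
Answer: $33418$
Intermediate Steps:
$A{\left(W,J \right)} = 2 J$
$A{\left(192,198 \right)} + 33022 = 2 \cdot 198 + 33022 = 396 + 33022 = 33418$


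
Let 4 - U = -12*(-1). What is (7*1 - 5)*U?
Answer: -16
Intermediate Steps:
U = -8 (U = 4 - (-12)*(-1) = 4 - 1*12 = 4 - 12 = -8)
(7*1 - 5)*U = (7*1 - 5)*(-8) = (7 - 5)*(-8) = 2*(-8) = -16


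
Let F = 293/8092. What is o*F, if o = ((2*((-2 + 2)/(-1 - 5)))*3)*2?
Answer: 0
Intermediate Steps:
F = 293/8092 (F = 293*(1/8092) = 293/8092 ≈ 0.036209)
o = 0 (o = ((2*(0/(-6)))*3)*2 = ((2*(0*(-⅙)))*3)*2 = ((2*0)*3)*2 = (0*3)*2 = 0*2 = 0)
o*F = 0*(293/8092) = 0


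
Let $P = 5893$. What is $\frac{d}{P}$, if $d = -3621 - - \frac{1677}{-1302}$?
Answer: $- \frac{1572073}{2557562} \approx -0.61468$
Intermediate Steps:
$d = - \frac{1572073}{434}$ ($d = -3621 - \left(-1677\right) \left(- \frac{1}{1302}\right) = -3621 - \frac{559}{434} = - \frac{1572073}{434} \approx -3622.3$)
$\frac{d}{P} = - \frac{1572073}{434 \cdot 5893} = \left(- \frac{1572073}{434}\right) \frac{1}{5893} = - \frac{1572073}{2557562}$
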